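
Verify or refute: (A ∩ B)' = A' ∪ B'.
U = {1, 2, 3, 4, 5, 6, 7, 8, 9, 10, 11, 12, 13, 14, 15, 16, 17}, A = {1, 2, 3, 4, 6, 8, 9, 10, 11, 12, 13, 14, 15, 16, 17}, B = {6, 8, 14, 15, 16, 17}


LHS: A ∩ B = {6, 8, 14, 15, 16, 17}
(A ∩ B)' = U \ (A ∩ B) = {1, 2, 3, 4, 5, 7, 9, 10, 11, 12, 13}
A' = {5, 7}, B' = {1, 2, 3, 4, 5, 7, 9, 10, 11, 12, 13}
Claimed RHS: A' ∪ B' = {1, 2, 3, 4, 5, 7, 9, 10, 11, 12, 13}
Identity is VALID: LHS = RHS = {1, 2, 3, 4, 5, 7, 9, 10, 11, 12, 13} ✓

Identity is valid. (A ∩ B)' = A' ∪ B' = {1, 2, 3, 4, 5, 7, 9, 10, 11, 12, 13}


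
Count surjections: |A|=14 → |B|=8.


n = |A| = 14, k = |B| = 8. Surjections via inclusion-exclusion:
S(n,k) = Σ(-1)^i × C(k,i) × (k-i)^n, i=0 to k
i=0: (-1)^0×C(8,0)×8^14 = 4398046511104
i=1: (-1)^1×C(8,1)×7^14 = -5425784582792
i=2: (-1)^2×C(8,2)×6^14 = 2194196594688
i=3: (-1)^3×C(8,3)×5^14 = -341796875000
i=4: (-1)^4×C(8,4)×4^14 = 18790481920
i=5: (-1)^5×C(8,5)×3^14 = -267846264
i=6: (-1)^6×C(8,6)×2^14 = 458752
i=7: (-1)^7×C(8,7)×1^14 = -8
i=8: (-1)^8×C(8,8)×0^14 = 0
Total = 843184742400

Number of surjections = 843184742400


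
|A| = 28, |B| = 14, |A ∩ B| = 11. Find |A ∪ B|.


|A ∪ B| = |A| + |B| - |A ∩ B|
= 28 + 14 - 11
= 31

|A ∪ B| = 31


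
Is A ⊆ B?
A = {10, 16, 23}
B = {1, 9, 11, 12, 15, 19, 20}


A ⊆ B means every element of A is in B.
Elements in A not in B: {10, 16, 23}
So A ⊄ B.

No, A ⊄ B


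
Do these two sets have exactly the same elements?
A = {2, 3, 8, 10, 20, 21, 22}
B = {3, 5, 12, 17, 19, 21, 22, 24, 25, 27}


Two sets are equal iff they have exactly the same elements.
A = {2, 3, 8, 10, 20, 21, 22}
B = {3, 5, 12, 17, 19, 21, 22, 24, 25, 27}
Differences: {2, 5, 8, 10, 12, 17, 19, 20, 24, 25, 27}
A ≠ B

No, A ≠ B


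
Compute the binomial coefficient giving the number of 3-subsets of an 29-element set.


C(n,k) = n! / (k!(n-k)!)
C(29,3) = 29! / (3!26!)
= 3654

C(29,3) = 3654


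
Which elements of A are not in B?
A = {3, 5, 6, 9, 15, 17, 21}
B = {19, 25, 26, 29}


A \ B = elements in A but not in B
A = {3, 5, 6, 9, 15, 17, 21}
B = {19, 25, 26, 29}
Remove from A any elements in B
A \ B = {3, 5, 6, 9, 15, 17, 21}

A \ B = {3, 5, 6, 9, 15, 17, 21}


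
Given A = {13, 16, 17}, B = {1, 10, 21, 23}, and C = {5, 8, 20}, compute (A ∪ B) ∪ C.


A ∪ B = {1, 10, 13, 16, 17, 21, 23}
(A ∪ B) ∪ C = {1, 5, 8, 10, 13, 16, 17, 20, 21, 23}

A ∪ B ∪ C = {1, 5, 8, 10, 13, 16, 17, 20, 21, 23}


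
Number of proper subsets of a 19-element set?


Total subsets = 2^n = 2^19 = 524288
Proper subsets exclude the set itself: 2^n - 1
= 524288 - 1
= 524287

Number of proper subsets = 524287


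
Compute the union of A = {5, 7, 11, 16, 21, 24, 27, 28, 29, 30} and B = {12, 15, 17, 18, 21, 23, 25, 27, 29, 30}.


A ∪ B = all elements in A or B (or both)
A = {5, 7, 11, 16, 21, 24, 27, 28, 29, 30}
B = {12, 15, 17, 18, 21, 23, 25, 27, 29, 30}
A ∪ B = {5, 7, 11, 12, 15, 16, 17, 18, 21, 23, 24, 25, 27, 28, 29, 30}

A ∪ B = {5, 7, 11, 12, 15, 16, 17, 18, 21, 23, 24, 25, 27, 28, 29, 30}


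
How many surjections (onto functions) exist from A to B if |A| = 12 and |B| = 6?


n = |A| = 12, k = |B| = 6. Surjections via inclusion-exclusion:
S(n,k) = Σ(-1)^i × C(k,i) × (k-i)^n, i=0 to k
i=0: (-1)^0×C(6,0)×6^12 = 2176782336
i=1: (-1)^1×C(6,1)×5^12 = -1464843750
i=2: (-1)^2×C(6,2)×4^12 = 251658240
i=3: (-1)^3×C(6,3)×3^12 = -10628820
i=4: (-1)^4×C(6,4)×2^12 = 61440
i=5: (-1)^5×C(6,5)×1^12 = -6
i=6: (-1)^6×C(6,6)×0^12 = 0
Total = 953029440

Number of surjections = 953029440


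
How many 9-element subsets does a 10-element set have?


C(n,k) = n! / (k!(n-k)!)
C(10,9) = 10! / (9!1!)
= 10

C(10,9) = 10


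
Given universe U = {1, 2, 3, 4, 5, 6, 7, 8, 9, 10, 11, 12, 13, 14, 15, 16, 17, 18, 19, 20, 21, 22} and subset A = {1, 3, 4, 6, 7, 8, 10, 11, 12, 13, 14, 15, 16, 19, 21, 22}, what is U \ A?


Aᶜ = U \ A = elements in U but not in A
U = {1, 2, 3, 4, 5, 6, 7, 8, 9, 10, 11, 12, 13, 14, 15, 16, 17, 18, 19, 20, 21, 22}
A = {1, 3, 4, 6, 7, 8, 10, 11, 12, 13, 14, 15, 16, 19, 21, 22}
Aᶜ = {2, 5, 9, 17, 18, 20}

Aᶜ = {2, 5, 9, 17, 18, 20}


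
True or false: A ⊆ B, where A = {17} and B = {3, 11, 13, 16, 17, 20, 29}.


A ⊆ B means every element of A is in B.
All elements of A are in B.
So A ⊆ B.

Yes, A ⊆ B


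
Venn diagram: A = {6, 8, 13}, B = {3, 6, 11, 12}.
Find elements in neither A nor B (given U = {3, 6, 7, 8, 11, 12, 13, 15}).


A = {6, 8, 13}
B = {3, 6, 11, 12}
Region: in neither A nor B (given U = {3, 6, 7, 8, 11, 12, 13, 15})
Elements: {7, 15}

Elements in neither A nor B (given U = {3, 6, 7, 8, 11, 12, 13, 15}): {7, 15}


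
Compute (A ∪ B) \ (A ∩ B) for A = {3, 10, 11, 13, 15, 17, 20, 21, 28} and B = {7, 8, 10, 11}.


A △ B = (A \ B) ∪ (B \ A) = elements in exactly one of A or B
A \ B = {3, 13, 15, 17, 20, 21, 28}
B \ A = {7, 8}
A △ B = {3, 7, 8, 13, 15, 17, 20, 21, 28}

A △ B = {3, 7, 8, 13, 15, 17, 20, 21, 28}


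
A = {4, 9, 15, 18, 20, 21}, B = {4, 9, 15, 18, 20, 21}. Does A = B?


Two sets are equal iff they have exactly the same elements.
A = {4, 9, 15, 18, 20, 21}
B = {4, 9, 15, 18, 20, 21}
Same elements → A = B

Yes, A = B


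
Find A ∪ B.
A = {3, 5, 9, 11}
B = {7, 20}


A ∪ B = all elements in A or B (or both)
A = {3, 5, 9, 11}
B = {7, 20}
A ∪ B = {3, 5, 7, 9, 11, 20}

A ∪ B = {3, 5, 7, 9, 11, 20}


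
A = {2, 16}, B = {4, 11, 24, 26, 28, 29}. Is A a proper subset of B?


A ⊂ B requires: A ⊆ B AND A ≠ B.
A ⊆ B? No
A ⊄ B, so A is not a proper subset.

No, A is not a proper subset of B


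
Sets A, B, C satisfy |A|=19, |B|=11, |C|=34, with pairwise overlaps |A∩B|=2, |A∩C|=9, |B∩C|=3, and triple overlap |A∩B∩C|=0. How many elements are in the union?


|A∪B∪C| = |A|+|B|+|C| - |A∩B|-|A∩C|-|B∩C| + |A∩B∩C|
= 19+11+34 - 2-9-3 + 0
= 64 - 14 + 0
= 50

|A ∪ B ∪ C| = 50


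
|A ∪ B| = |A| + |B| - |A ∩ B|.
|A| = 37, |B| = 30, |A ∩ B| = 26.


|A ∪ B| = |A| + |B| - |A ∩ B|
= 37 + 30 - 26
= 41

|A ∪ B| = 41


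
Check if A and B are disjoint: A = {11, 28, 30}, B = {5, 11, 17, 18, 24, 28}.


Disjoint means A ∩ B = ∅.
A ∩ B = {11, 28}
A ∩ B ≠ ∅, so A and B are NOT disjoint.

No, A and B are not disjoint (A ∩ B = {11, 28})


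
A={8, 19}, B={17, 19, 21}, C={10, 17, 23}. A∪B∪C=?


A ∪ B = {8, 17, 19, 21}
(A ∪ B) ∪ C = {8, 10, 17, 19, 21, 23}

A ∪ B ∪ C = {8, 10, 17, 19, 21, 23}


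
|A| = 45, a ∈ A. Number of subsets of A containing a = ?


Subsets of A containing a correspond to subsets of A \ {a}, which has 44 elements.
Count = 2^(n-1) = 2^44
= 17592186044416

Number of subsets containing a = 17592186044416


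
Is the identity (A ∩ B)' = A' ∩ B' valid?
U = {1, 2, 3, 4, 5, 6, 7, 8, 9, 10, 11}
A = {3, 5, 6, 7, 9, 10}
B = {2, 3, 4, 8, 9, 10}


LHS: A ∩ B = {3, 9, 10}
(A ∩ B)' = U \ (A ∩ B) = {1, 2, 4, 5, 6, 7, 8, 11}
A' = {1, 2, 4, 8, 11}, B' = {1, 5, 6, 7, 11}
Claimed RHS: A' ∩ B' = {1, 11}
Identity is INVALID: LHS = {1, 2, 4, 5, 6, 7, 8, 11} but the RHS claimed here equals {1, 11}. The correct form is (A ∩ B)' = A' ∪ B'.

Identity is invalid: (A ∩ B)' = {1, 2, 4, 5, 6, 7, 8, 11} but A' ∩ B' = {1, 11}. The correct De Morgan law is (A ∩ B)' = A' ∪ B'.


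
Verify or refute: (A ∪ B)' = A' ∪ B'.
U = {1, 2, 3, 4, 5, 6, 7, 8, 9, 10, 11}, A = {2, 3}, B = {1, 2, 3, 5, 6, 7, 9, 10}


LHS: A ∪ B = {1, 2, 3, 5, 6, 7, 9, 10}
(A ∪ B)' = U \ (A ∪ B) = {4, 8, 11}
A' = {1, 4, 5, 6, 7, 8, 9, 10, 11}, B' = {4, 8, 11}
Claimed RHS: A' ∪ B' = {1, 4, 5, 6, 7, 8, 9, 10, 11}
Identity is INVALID: LHS = {4, 8, 11} but the RHS claimed here equals {1, 4, 5, 6, 7, 8, 9, 10, 11}. The correct form is (A ∪ B)' = A' ∩ B'.

Identity is invalid: (A ∪ B)' = {4, 8, 11} but A' ∪ B' = {1, 4, 5, 6, 7, 8, 9, 10, 11}. The correct De Morgan law is (A ∪ B)' = A' ∩ B'.


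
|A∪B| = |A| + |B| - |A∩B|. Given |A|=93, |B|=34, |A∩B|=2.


|A ∪ B| = |A| + |B| - |A ∩ B|
= 93 + 34 - 2
= 125

|A ∪ B| = 125


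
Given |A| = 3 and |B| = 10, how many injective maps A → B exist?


An injection sends each of |A| = 3 inputs to a distinct output in B.
# injections = |B|·(|B|-1)·…·(|B|-|A|+1) = 10! / (10 - 3)!
= 10 × 9 × 8
= 720

Number of injections = 720


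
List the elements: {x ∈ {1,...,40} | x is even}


Checking each candidate:
Condition: even numbers in {1,...,40}
Result = {2, 4, 6, 8, 10, 12, 14, 16, 18, 20, 22, 24, 26, 28, 30, 32, 34, 36, 38, 40}

{2, 4, 6, 8, 10, 12, 14, 16, 18, 20, 22, 24, 26, 28, 30, 32, 34, 36, 38, 40}


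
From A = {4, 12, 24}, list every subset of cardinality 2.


|A| = 3, so A has C(3,2) = 3 subsets of size 2.
Enumerate by choosing 2 elements from A at a time:
{4, 12}, {4, 24}, {12, 24}

2-element subsets (3 total): {4, 12}, {4, 24}, {12, 24}


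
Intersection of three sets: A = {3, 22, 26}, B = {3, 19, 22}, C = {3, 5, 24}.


A ∩ B = {3, 22}
(A ∩ B) ∩ C = {3}

A ∩ B ∩ C = {3}


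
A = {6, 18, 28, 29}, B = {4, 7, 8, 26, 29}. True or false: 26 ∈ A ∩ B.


A = {6, 18, 28, 29}, B = {4, 7, 8, 26, 29}
A ∩ B = elements in both A and B
A ∩ B = {29}
Checking if 26 ∈ A ∩ B
26 is not in A ∩ B → False

26 ∉ A ∩ B


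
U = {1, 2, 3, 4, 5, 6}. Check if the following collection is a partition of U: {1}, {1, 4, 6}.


A partition requires: (1) non-empty parts, (2) pairwise disjoint, (3) union = U
Parts: {1}, {1, 4, 6}
Union of parts: {1, 4, 6}
U = {1, 2, 3, 4, 5, 6}
All non-empty? True
Pairwise disjoint? False
Covers U? False

No, not a valid partition


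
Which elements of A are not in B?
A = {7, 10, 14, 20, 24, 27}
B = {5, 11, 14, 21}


A \ B = elements in A but not in B
A = {7, 10, 14, 20, 24, 27}
B = {5, 11, 14, 21}
Remove from A any elements in B
A \ B = {7, 10, 20, 24, 27}

A \ B = {7, 10, 20, 24, 27}


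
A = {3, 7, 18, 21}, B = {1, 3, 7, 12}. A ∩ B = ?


A ∩ B = elements in both A and B
A = {3, 7, 18, 21}
B = {1, 3, 7, 12}
A ∩ B = {3, 7}

A ∩ B = {3, 7}


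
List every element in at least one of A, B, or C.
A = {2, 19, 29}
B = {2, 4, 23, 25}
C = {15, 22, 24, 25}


A ∪ B = {2, 4, 19, 23, 25, 29}
(A ∪ B) ∪ C = {2, 4, 15, 19, 22, 23, 24, 25, 29}

A ∪ B ∪ C = {2, 4, 15, 19, 22, 23, 24, 25, 29}


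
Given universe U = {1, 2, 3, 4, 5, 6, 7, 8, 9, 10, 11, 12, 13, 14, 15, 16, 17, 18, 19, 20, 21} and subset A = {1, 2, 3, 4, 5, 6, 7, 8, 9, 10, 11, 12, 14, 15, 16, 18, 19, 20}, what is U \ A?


Aᶜ = U \ A = elements in U but not in A
U = {1, 2, 3, 4, 5, 6, 7, 8, 9, 10, 11, 12, 13, 14, 15, 16, 17, 18, 19, 20, 21}
A = {1, 2, 3, 4, 5, 6, 7, 8, 9, 10, 11, 12, 14, 15, 16, 18, 19, 20}
Aᶜ = {13, 17, 21}

Aᶜ = {13, 17, 21}


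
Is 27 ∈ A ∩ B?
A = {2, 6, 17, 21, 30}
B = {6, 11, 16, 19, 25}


A = {2, 6, 17, 21, 30}, B = {6, 11, 16, 19, 25}
A ∩ B = elements in both A and B
A ∩ B = {6}
Checking if 27 ∈ A ∩ B
27 is not in A ∩ B → False

27 ∉ A ∩ B


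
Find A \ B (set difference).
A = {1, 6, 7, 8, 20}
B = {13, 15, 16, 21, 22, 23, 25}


A \ B = elements in A but not in B
A = {1, 6, 7, 8, 20}
B = {13, 15, 16, 21, 22, 23, 25}
Remove from A any elements in B
A \ B = {1, 6, 7, 8, 20}

A \ B = {1, 6, 7, 8, 20}


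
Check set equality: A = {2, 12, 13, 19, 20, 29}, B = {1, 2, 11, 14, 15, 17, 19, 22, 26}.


Two sets are equal iff they have exactly the same elements.
A = {2, 12, 13, 19, 20, 29}
B = {1, 2, 11, 14, 15, 17, 19, 22, 26}
Differences: {1, 11, 12, 13, 14, 15, 17, 20, 22, 26, 29}
A ≠ B

No, A ≠ B


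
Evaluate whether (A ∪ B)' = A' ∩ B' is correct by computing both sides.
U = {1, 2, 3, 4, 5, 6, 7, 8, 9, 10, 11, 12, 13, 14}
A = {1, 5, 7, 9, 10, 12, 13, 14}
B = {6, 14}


LHS: A ∪ B = {1, 5, 6, 7, 9, 10, 12, 13, 14}
(A ∪ B)' = U \ (A ∪ B) = {2, 3, 4, 8, 11}
A' = {2, 3, 4, 6, 8, 11}, B' = {1, 2, 3, 4, 5, 7, 8, 9, 10, 11, 12, 13}
Claimed RHS: A' ∩ B' = {2, 3, 4, 8, 11}
Identity is VALID: LHS = RHS = {2, 3, 4, 8, 11} ✓

Identity is valid. (A ∪ B)' = A' ∩ B' = {2, 3, 4, 8, 11}


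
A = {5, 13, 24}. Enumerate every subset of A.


|A| = 3, so |P(A)| = 2^3 = 8
Enumerate subsets by cardinality (0 to 3):
∅, {5}, {13}, {24}, {5, 13}, {5, 24}, {13, 24}, {5, 13, 24}

P(A) has 8 subsets: ∅, {5}, {13}, {24}, {5, 13}, {5, 24}, {13, 24}, {5, 13, 24}


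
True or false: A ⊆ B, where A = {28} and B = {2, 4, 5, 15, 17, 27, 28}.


A ⊆ B means every element of A is in B.
All elements of A are in B.
So A ⊆ B.

Yes, A ⊆ B


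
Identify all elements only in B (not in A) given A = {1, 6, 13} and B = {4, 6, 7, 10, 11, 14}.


A = {1, 6, 13}
B = {4, 6, 7, 10, 11, 14}
Region: only in B (not in A)
Elements: {4, 7, 10, 11, 14}

Elements only in B (not in A): {4, 7, 10, 11, 14}


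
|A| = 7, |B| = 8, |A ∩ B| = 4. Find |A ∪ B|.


|A ∪ B| = |A| + |B| - |A ∩ B|
= 7 + 8 - 4
= 11

|A ∪ B| = 11


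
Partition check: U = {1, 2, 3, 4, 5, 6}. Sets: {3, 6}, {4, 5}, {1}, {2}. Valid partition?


A partition requires: (1) non-empty parts, (2) pairwise disjoint, (3) union = U
Parts: {3, 6}, {4, 5}, {1}, {2}
Union of parts: {1, 2, 3, 4, 5, 6}
U = {1, 2, 3, 4, 5, 6}
All non-empty? True
Pairwise disjoint? True
Covers U? True

Yes, valid partition


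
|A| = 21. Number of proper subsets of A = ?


Total subsets = 2^n = 2^21 = 2097152
Proper subsets exclude the set itself: 2^n - 1
= 2097152 - 1
= 2097151

Number of proper subsets = 2097151


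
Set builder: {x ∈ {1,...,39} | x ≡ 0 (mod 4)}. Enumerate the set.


Checking each candidate:
Condition: x in {1,...,39} with x ≡ 0 (mod 4)
Result = {4, 8, 12, 16, 20, 24, 28, 32, 36}

{4, 8, 12, 16, 20, 24, 28, 32, 36}


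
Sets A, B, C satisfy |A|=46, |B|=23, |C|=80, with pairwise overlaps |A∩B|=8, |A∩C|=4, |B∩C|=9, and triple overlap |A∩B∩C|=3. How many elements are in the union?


|A∪B∪C| = |A|+|B|+|C| - |A∩B|-|A∩C|-|B∩C| + |A∩B∩C|
= 46+23+80 - 8-4-9 + 3
= 149 - 21 + 3
= 131

|A ∪ B ∪ C| = 131


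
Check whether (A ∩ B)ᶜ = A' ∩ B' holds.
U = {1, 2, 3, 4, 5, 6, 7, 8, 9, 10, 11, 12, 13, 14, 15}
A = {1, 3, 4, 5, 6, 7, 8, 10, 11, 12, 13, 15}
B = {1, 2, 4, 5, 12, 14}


LHS: A ∩ B = {1, 4, 5, 12}
(A ∩ B)' = U \ (A ∩ B) = {2, 3, 6, 7, 8, 9, 10, 11, 13, 14, 15}
A' = {2, 9, 14}, B' = {3, 6, 7, 8, 9, 10, 11, 13, 15}
Claimed RHS: A' ∩ B' = {9}
Identity is INVALID: LHS = {2, 3, 6, 7, 8, 9, 10, 11, 13, 14, 15} but the RHS claimed here equals {9}. The correct form is (A ∩ B)' = A' ∪ B'.

Identity is invalid: (A ∩ B)' = {2, 3, 6, 7, 8, 9, 10, 11, 13, 14, 15} but A' ∩ B' = {9}. The correct De Morgan law is (A ∩ B)' = A' ∪ B'.


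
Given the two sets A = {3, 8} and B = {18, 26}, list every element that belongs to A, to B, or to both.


A ∪ B = all elements in A or B (or both)
A = {3, 8}
B = {18, 26}
A ∪ B = {3, 8, 18, 26}

A ∪ B = {3, 8, 18, 26}


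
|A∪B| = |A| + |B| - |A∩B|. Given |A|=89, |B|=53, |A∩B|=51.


|A ∪ B| = |A| + |B| - |A ∩ B|
= 89 + 53 - 51
= 91

|A ∪ B| = 91


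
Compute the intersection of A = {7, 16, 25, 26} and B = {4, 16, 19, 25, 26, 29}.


A ∩ B = elements in both A and B
A = {7, 16, 25, 26}
B = {4, 16, 19, 25, 26, 29}
A ∩ B = {16, 25, 26}

A ∩ B = {16, 25, 26}


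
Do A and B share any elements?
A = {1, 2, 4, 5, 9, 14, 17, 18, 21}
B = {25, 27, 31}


Disjoint means A ∩ B = ∅.
A ∩ B = ∅
A ∩ B = ∅, so A and B are disjoint.

No — A and B share no elements (A ∩ B = ∅), so they are disjoint


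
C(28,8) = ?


C(n,k) = n! / (k!(n-k)!)
C(28,8) = 28! / (8!20!)
= 3108105

C(28,8) = 3108105


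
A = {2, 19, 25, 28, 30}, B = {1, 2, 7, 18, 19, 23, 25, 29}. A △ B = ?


A △ B = (A \ B) ∪ (B \ A) = elements in exactly one of A or B
A \ B = {28, 30}
B \ A = {1, 7, 18, 23, 29}
A △ B = {1, 7, 18, 23, 28, 29, 30}

A △ B = {1, 7, 18, 23, 28, 29, 30}


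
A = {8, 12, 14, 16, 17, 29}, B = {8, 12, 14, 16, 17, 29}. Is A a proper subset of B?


A ⊂ B requires: A ⊆ B AND A ≠ B.
A ⊆ B? Yes
A = B? Yes
A = B, so A is not a PROPER subset.

No, A is not a proper subset of B


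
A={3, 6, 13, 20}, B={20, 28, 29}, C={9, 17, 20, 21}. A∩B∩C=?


A ∩ B = {20}
(A ∩ B) ∩ C = {20}

A ∩ B ∩ C = {20}


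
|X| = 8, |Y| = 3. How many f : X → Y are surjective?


n = |X| = 8, k = |Y| = 3. Surjections via inclusion-exclusion:
S(n,k) = Σ(-1)^i × C(k,i) × (k-i)^n, i=0 to k
i=0: (-1)^0×C(3,0)×3^8 = 6561
i=1: (-1)^1×C(3,1)×2^8 = -768
i=2: (-1)^2×C(3,2)×1^8 = 3
i=3: (-1)^3×C(3,3)×0^8 = 0
Total = 5796

Number of surjections = 5796


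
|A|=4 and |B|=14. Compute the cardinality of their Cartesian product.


|A × B| = |A| × |B|
= 4 × 14
= 56

|A × B| = 56


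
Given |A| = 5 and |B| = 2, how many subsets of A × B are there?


A relation from A to B is any subset of A × B.
|A × B| = 5 × 2 = 10
# relations = 2^|A × B| = 2^10 = 1024

Number of relations = 1024


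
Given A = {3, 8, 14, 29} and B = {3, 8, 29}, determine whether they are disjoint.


Disjoint means A ∩ B = ∅.
A ∩ B = {3, 8, 29}
A ∩ B ≠ ∅, so A and B are NOT disjoint.

No, A and B are not disjoint (A ∩ B = {3, 8, 29})


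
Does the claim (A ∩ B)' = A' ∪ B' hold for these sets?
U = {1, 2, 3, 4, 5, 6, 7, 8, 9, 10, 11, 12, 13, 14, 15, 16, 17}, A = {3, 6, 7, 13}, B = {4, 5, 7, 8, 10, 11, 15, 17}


LHS: A ∩ B = {7}
(A ∩ B)' = U \ (A ∩ B) = {1, 2, 3, 4, 5, 6, 8, 9, 10, 11, 12, 13, 14, 15, 16, 17}
A' = {1, 2, 4, 5, 8, 9, 10, 11, 12, 14, 15, 16, 17}, B' = {1, 2, 3, 6, 9, 12, 13, 14, 16}
Claimed RHS: A' ∪ B' = {1, 2, 3, 4, 5, 6, 8, 9, 10, 11, 12, 13, 14, 15, 16, 17}
Identity is VALID: LHS = RHS = {1, 2, 3, 4, 5, 6, 8, 9, 10, 11, 12, 13, 14, 15, 16, 17} ✓

Identity is valid. (A ∩ B)' = A' ∪ B' = {1, 2, 3, 4, 5, 6, 8, 9, 10, 11, 12, 13, 14, 15, 16, 17}


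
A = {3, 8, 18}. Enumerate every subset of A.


|A| = 3, so |P(A)| = 2^3 = 8
Enumerate subsets by cardinality (0 to 3):
∅, {3}, {8}, {18}, {3, 8}, {3, 18}, {8, 18}, {3, 8, 18}

P(A) has 8 subsets: ∅, {3}, {8}, {18}, {3, 8}, {3, 18}, {8, 18}, {3, 8, 18}


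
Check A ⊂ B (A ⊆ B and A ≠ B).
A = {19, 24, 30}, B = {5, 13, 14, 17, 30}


A ⊂ B requires: A ⊆ B AND A ≠ B.
A ⊆ B? No
A ⊄ B, so A is not a proper subset.

No, A is not a proper subset of B


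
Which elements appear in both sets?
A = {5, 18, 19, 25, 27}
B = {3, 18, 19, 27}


A ∩ B = elements in both A and B
A = {5, 18, 19, 25, 27}
B = {3, 18, 19, 27}
A ∩ B = {18, 19, 27}

A ∩ B = {18, 19, 27}


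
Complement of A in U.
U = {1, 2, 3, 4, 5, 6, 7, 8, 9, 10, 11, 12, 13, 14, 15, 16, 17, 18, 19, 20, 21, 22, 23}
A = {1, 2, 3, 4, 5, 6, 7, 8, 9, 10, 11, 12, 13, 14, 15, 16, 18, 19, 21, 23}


Aᶜ = U \ A = elements in U but not in A
U = {1, 2, 3, 4, 5, 6, 7, 8, 9, 10, 11, 12, 13, 14, 15, 16, 17, 18, 19, 20, 21, 22, 23}
A = {1, 2, 3, 4, 5, 6, 7, 8, 9, 10, 11, 12, 13, 14, 15, 16, 18, 19, 21, 23}
Aᶜ = {17, 20, 22}

Aᶜ = {17, 20, 22}


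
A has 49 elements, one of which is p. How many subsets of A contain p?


Subsets of A containing p correspond to subsets of A \ {p}, which has 48 elements.
Count = 2^(n-1) = 2^48
= 281474976710656

Number of subsets containing p = 281474976710656


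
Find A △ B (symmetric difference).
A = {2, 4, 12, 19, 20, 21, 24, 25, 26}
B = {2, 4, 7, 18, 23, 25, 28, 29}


A △ B = (A \ B) ∪ (B \ A) = elements in exactly one of A or B
A \ B = {12, 19, 20, 21, 24, 26}
B \ A = {7, 18, 23, 28, 29}
A △ B = {7, 12, 18, 19, 20, 21, 23, 24, 26, 28, 29}

A △ B = {7, 12, 18, 19, 20, 21, 23, 24, 26, 28, 29}


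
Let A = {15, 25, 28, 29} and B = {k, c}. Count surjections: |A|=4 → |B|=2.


n = |A| = 4, k = |B| = 2. Surjections via inclusion-exclusion:
S(n,k) = Σ(-1)^i × C(k,i) × (k-i)^n, i=0 to k
i=0: (-1)^0×C(2,0)×2^4 = 16
i=1: (-1)^1×C(2,1)×1^4 = -2
i=2: (-1)^2×C(2,2)×0^4 = 0
Total = 14

Number of surjections = 14


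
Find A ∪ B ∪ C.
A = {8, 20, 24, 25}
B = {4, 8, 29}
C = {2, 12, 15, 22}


A ∪ B = {4, 8, 20, 24, 25, 29}
(A ∪ B) ∪ C = {2, 4, 8, 12, 15, 20, 22, 24, 25, 29}

A ∪ B ∪ C = {2, 4, 8, 12, 15, 20, 22, 24, 25, 29}


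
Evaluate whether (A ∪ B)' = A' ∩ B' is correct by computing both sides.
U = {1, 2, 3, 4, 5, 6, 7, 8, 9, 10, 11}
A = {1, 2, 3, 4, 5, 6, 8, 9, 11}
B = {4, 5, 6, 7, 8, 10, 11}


LHS: A ∪ B = {1, 2, 3, 4, 5, 6, 7, 8, 9, 10, 11}
(A ∪ B)' = U \ (A ∪ B) = ∅
A' = {7, 10}, B' = {1, 2, 3, 9}
Claimed RHS: A' ∩ B' = ∅
Identity is VALID: LHS = RHS = ∅ ✓

Identity is valid. (A ∪ B)' = A' ∩ B' = ∅


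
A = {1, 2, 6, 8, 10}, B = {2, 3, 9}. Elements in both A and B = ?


A = {1, 2, 6, 8, 10}
B = {2, 3, 9}
Region: in both A and B
Elements: {2}

Elements in both A and B: {2}


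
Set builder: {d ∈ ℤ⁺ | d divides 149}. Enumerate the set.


Checking each candidate:
Condition: positive divisors of 149
Result = {1, 149}

{1, 149}


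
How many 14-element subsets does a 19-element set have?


C(n,k) = n! / (k!(n-k)!)
C(19,14) = 19! / (14!5!)
= 11628

C(19,14) = 11628


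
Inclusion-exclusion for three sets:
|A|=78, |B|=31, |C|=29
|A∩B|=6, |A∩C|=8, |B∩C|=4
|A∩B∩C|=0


|A∪B∪C| = |A|+|B|+|C| - |A∩B|-|A∩C|-|B∩C| + |A∩B∩C|
= 78+31+29 - 6-8-4 + 0
= 138 - 18 + 0
= 120

|A ∪ B ∪ C| = 120


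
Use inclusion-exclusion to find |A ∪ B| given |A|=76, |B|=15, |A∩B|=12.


|A ∪ B| = |A| + |B| - |A ∩ B|
= 76 + 15 - 12
= 79

|A ∪ B| = 79


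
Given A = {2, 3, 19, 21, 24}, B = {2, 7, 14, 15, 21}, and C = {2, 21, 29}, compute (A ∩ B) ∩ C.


A ∩ B = {2, 21}
(A ∩ B) ∩ C = {2, 21}

A ∩ B ∩ C = {2, 21}


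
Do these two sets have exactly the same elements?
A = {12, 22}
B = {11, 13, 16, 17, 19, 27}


Two sets are equal iff they have exactly the same elements.
A = {12, 22}
B = {11, 13, 16, 17, 19, 27}
Differences: {11, 12, 13, 16, 17, 19, 22, 27}
A ≠ B

No, A ≠ B


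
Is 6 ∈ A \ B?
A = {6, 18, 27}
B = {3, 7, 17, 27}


A = {6, 18, 27}, B = {3, 7, 17, 27}
A \ B = elements in A but not in B
A \ B = {6, 18}
Checking if 6 ∈ A \ B
6 is in A \ B → True

6 ∈ A \ B


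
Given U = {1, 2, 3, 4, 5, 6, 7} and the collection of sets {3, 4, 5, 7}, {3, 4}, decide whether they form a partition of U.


A partition requires: (1) non-empty parts, (2) pairwise disjoint, (3) union = U
Parts: {3, 4, 5, 7}, {3, 4}
Union of parts: {3, 4, 5, 7}
U = {1, 2, 3, 4, 5, 6, 7}
All non-empty? True
Pairwise disjoint? False
Covers U? False

No, not a valid partition


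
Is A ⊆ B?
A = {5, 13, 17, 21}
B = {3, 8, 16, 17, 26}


A ⊆ B means every element of A is in B.
Elements in A not in B: {5, 13, 21}
So A ⊄ B.

No, A ⊄ B


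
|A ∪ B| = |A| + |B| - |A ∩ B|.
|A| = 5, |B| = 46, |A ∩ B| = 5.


|A ∪ B| = |A| + |B| - |A ∩ B|
= 5 + 46 - 5
= 46

|A ∪ B| = 46


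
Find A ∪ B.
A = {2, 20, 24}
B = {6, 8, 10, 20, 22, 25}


A ∪ B = all elements in A or B (or both)
A = {2, 20, 24}
B = {6, 8, 10, 20, 22, 25}
A ∪ B = {2, 6, 8, 10, 20, 22, 24, 25}

A ∪ B = {2, 6, 8, 10, 20, 22, 24, 25}


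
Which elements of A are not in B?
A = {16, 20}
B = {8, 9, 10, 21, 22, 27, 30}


A \ B = elements in A but not in B
A = {16, 20}
B = {8, 9, 10, 21, 22, 27, 30}
Remove from A any elements in B
A \ B = {16, 20}

A \ B = {16, 20}


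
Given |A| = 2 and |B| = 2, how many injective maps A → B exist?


An injection sends each of |A| = 2 inputs to a distinct output in B.
# injections = |B|·(|B|-1)·…·(|B|-|A|+1) = 2! / (2 - 2)!
= 2 × 1
= 2

Number of injections = 2


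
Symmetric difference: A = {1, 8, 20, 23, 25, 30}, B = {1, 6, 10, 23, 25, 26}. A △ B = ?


A △ B = (A \ B) ∪ (B \ A) = elements in exactly one of A or B
A \ B = {8, 20, 30}
B \ A = {6, 10, 26}
A △ B = {6, 8, 10, 20, 26, 30}

A △ B = {6, 8, 10, 20, 26, 30}


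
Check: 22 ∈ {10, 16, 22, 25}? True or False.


A = {10, 16, 22, 25}
Checking if 22 is in A
22 is in A → True

22 ∈ A


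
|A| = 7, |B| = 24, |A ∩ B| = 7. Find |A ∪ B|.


|A ∪ B| = |A| + |B| - |A ∩ B|
= 7 + 24 - 7
= 24

|A ∪ B| = 24


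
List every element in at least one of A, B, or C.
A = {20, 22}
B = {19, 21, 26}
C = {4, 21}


A ∪ B = {19, 20, 21, 22, 26}
(A ∪ B) ∪ C = {4, 19, 20, 21, 22, 26}

A ∪ B ∪ C = {4, 19, 20, 21, 22, 26}


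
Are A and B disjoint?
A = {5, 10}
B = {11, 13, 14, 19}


Disjoint means A ∩ B = ∅.
A ∩ B = ∅
A ∩ B = ∅, so A and B are disjoint.

Yes, A and B are disjoint


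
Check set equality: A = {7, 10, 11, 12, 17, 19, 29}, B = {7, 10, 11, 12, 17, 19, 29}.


Two sets are equal iff they have exactly the same elements.
A = {7, 10, 11, 12, 17, 19, 29}
B = {7, 10, 11, 12, 17, 19, 29}
Same elements → A = B

Yes, A = B


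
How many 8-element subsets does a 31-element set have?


C(n,k) = n! / (k!(n-k)!)
C(31,8) = 31! / (8!23!)
= 7888725

C(31,8) = 7888725


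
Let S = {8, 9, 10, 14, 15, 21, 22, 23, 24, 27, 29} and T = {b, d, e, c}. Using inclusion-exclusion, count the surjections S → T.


n = |S| = 11, k = |T| = 4. Surjections via inclusion-exclusion:
S(n,k) = Σ(-1)^i × C(k,i) × (k-i)^n, i=0 to k
i=0: (-1)^0×C(4,0)×4^11 = 4194304
i=1: (-1)^1×C(4,1)×3^11 = -708588
i=2: (-1)^2×C(4,2)×2^11 = 12288
i=3: (-1)^3×C(4,3)×1^11 = -4
i=4: (-1)^4×C(4,4)×0^11 = 0
Total = 3498000

Number of surjections = 3498000


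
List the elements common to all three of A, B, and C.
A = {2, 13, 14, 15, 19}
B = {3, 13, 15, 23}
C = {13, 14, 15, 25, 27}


A ∩ B = {13, 15}
(A ∩ B) ∩ C = {13, 15}

A ∩ B ∩ C = {13, 15}


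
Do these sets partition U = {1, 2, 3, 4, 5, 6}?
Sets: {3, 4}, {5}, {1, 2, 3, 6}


A partition requires: (1) non-empty parts, (2) pairwise disjoint, (3) union = U
Parts: {3, 4}, {5}, {1, 2, 3, 6}
Union of parts: {1, 2, 3, 4, 5, 6}
U = {1, 2, 3, 4, 5, 6}
All non-empty? True
Pairwise disjoint? False
Covers U? True

No, not a valid partition


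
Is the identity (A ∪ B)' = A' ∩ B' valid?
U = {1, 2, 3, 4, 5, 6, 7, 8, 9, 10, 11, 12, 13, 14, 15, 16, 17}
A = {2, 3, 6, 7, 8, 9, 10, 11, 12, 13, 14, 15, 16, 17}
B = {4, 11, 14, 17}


LHS: A ∪ B = {2, 3, 4, 6, 7, 8, 9, 10, 11, 12, 13, 14, 15, 16, 17}
(A ∪ B)' = U \ (A ∪ B) = {1, 5}
A' = {1, 4, 5}, B' = {1, 2, 3, 5, 6, 7, 8, 9, 10, 12, 13, 15, 16}
Claimed RHS: A' ∩ B' = {1, 5}
Identity is VALID: LHS = RHS = {1, 5} ✓

Identity is valid. (A ∪ B)' = A' ∩ B' = {1, 5}


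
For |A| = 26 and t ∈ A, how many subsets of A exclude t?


Subsets of A avoiding t are subsets of A \ {t}, which has 25 elements.
Count = 2^(n-1) = 2^25
= 33554432

Number of subsets avoiding t = 33554432


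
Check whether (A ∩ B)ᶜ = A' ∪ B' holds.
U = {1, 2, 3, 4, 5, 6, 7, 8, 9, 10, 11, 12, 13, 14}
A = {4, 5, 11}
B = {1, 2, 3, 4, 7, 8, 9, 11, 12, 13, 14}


LHS: A ∩ B = {4, 11}
(A ∩ B)' = U \ (A ∩ B) = {1, 2, 3, 5, 6, 7, 8, 9, 10, 12, 13, 14}
A' = {1, 2, 3, 6, 7, 8, 9, 10, 12, 13, 14}, B' = {5, 6, 10}
Claimed RHS: A' ∪ B' = {1, 2, 3, 5, 6, 7, 8, 9, 10, 12, 13, 14}
Identity is VALID: LHS = RHS = {1, 2, 3, 5, 6, 7, 8, 9, 10, 12, 13, 14} ✓

Identity is valid. (A ∩ B)' = A' ∪ B' = {1, 2, 3, 5, 6, 7, 8, 9, 10, 12, 13, 14}


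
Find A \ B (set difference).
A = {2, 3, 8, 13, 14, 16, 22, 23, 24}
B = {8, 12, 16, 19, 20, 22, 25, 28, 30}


A \ B = elements in A but not in B
A = {2, 3, 8, 13, 14, 16, 22, 23, 24}
B = {8, 12, 16, 19, 20, 22, 25, 28, 30}
Remove from A any elements in B
A \ B = {2, 3, 13, 14, 23, 24}

A \ B = {2, 3, 13, 14, 23, 24}


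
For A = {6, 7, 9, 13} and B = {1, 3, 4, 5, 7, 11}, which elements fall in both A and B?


A = {6, 7, 9, 13}
B = {1, 3, 4, 5, 7, 11}
Region: in both A and B
Elements: {7}

Elements in both A and B: {7}


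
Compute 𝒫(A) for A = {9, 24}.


|A| = 2, so |P(A)| = 2^2 = 4
Enumerate subsets by cardinality (0 to 2):
∅, {9}, {24}, {9, 24}

P(A) has 4 subsets: ∅, {9}, {24}, {9, 24}


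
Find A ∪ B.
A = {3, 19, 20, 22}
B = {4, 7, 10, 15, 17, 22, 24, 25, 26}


A ∪ B = all elements in A or B (or both)
A = {3, 19, 20, 22}
B = {4, 7, 10, 15, 17, 22, 24, 25, 26}
A ∪ B = {3, 4, 7, 10, 15, 17, 19, 20, 22, 24, 25, 26}

A ∪ B = {3, 4, 7, 10, 15, 17, 19, 20, 22, 24, 25, 26}


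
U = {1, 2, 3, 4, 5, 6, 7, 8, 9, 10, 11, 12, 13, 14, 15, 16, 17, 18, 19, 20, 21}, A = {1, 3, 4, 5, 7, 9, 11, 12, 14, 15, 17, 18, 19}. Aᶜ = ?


Aᶜ = U \ A = elements in U but not in A
U = {1, 2, 3, 4, 5, 6, 7, 8, 9, 10, 11, 12, 13, 14, 15, 16, 17, 18, 19, 20, 21}
A = {1, 3, 4, 5, 7, 9, 11, 12, 14, 15, 17, 18, 19}
Aᶜ = {2, 6, 8, 10, 13, 16, 20, 21}

Aᶜ = {2, 6, 8, 10, 13, 16, 20, 21}


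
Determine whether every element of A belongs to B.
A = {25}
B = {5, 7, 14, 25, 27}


A ⊆ B means every element of A is in B.
All elements of A are in B.
So A ⊆ B.

Yes, A ⊆ B


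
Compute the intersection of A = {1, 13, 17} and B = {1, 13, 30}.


A ∩ B = elements in both A and B
A = {1, 13, 17}
B = {1, 13, 30}
A ∩ B = {1, 13}

A ∩ B = {1, 13}


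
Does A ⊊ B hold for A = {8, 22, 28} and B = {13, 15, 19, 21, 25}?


A ⊂ B requires: A ⊆ B AND A ≠ B.
A ⊆ B? No
A ⊄ B, so A is not a proper subset.

No, A is not a proper subset of B


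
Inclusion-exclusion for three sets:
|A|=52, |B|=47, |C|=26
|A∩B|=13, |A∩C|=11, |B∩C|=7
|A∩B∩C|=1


|A∪B∪C| = |A|+|B|+|C| - |A∩B|-|A∩C|-|B∩C| + |A∩B∩C|
= 52+47+26 - 13-11-7 + 1
= 125 - 31 + 1
= 95

|A ∪ B ∪ C| = 95


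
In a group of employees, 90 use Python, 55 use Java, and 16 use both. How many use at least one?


|A ∪ B| = |A| + |B| - |A ∩ B|
= 90 + 55 - 16
= 129

|A ∪ B| = 129


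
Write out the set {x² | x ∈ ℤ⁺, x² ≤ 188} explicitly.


Checking each candidate:
Condition: positive perfect squares ≤ 188
Result = {1, 4, 9, 16, 25, 36, 49, 64, 81, 100, 121, 144, 169}

{1, 4, 9, 16, 25, 36, 49, 64, 81, 100, 121, 144, 169}


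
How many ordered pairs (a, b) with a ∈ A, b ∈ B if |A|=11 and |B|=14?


|A × B| = |A| × |B|
= 11 × 14
= 154

|A × B| = 154


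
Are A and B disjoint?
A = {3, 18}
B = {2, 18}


Disjoint means A ∩ B = ∅.
A ∩ B = {18}
A ∩ B ≠ ∅, so A and B are NOT disjoint.

No, A and B are not disjoint (A ∩ B = {18})


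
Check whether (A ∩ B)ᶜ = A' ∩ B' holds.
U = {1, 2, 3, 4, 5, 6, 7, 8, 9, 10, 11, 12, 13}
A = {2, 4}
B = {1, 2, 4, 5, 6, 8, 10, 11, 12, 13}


LHS: A ∩ B = {2, 4}
(A ∩ B)' = U \ (A ∩ B) = {1, 3, 5, 6, 7, 8, 9, 10, 11, 12, 13}
A' = {1, 3, 5, 6, 7, 8, 9, 10, 11, 12, 13}, B' = {3, 7, 9}
Claimed RHS: A' ∩ B' = {3, 7, 9}
Identity is INVALID: LHS = {1, 3, 5, 6, 7, 8, 9, 10, 11, 12, 13} but the RHS claimed here equals {3, 7, 9}. The correct form is (A ∩ B)' = A' ∪ B'.

Identity is invalid: (A ∩ B)' = {1, 3, 5, 6, 7, 8, 9, 10, 11, 12, 13} but A' ∩ B' = {3, 7, 9}. The correct De Morgan law is (A ∩ B)' = A' ∪ B'.


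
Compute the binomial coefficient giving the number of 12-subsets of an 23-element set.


C(n,k) = n! / (k!(n-k)!)
C(23,12) = 23! / (12!11!)
= 1352078

C(23,12) = 1352078


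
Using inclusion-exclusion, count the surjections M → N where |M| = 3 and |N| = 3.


n = |M| = 3, k = |N| = 3. Surjections via inclusion-exclusion:
S(n,k) = Σ(-1)^i × C(k,i) × (k-i)^n, i=0 to k
i=0: (-1)^0×C(3,0)×3^3 = 27
i=1: (-1)^1×C(3,1)×2^3 = -24
i=2: (-1)^2×C(3,2)×1^3 = 3
i=3: (-1)^3×C(3,3)×0^3 = 0
Total = 6

Number of surjections = 6


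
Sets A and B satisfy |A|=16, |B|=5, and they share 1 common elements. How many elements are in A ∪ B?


|A ∪ B| = |A| + |B| - |A ∩ B|
= 16 + 5 - 1
= 20

|A ∪ B| = 20


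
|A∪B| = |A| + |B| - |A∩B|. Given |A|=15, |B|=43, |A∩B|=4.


|A ∪ B| = |A| + |B| - |A ∩ B|
= 15 + 43 - 4
= 54

|A ∪ B| = 54


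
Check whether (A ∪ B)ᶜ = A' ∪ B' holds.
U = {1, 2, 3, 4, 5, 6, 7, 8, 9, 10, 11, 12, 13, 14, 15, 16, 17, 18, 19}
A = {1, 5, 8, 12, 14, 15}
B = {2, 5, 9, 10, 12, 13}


LHS: A ∪ B = {1, 2, 5, 8, 9, 10, 12, 13, 14, 15}
(A ∪ B)' = U \ (A ∪ B) = {3, 4, 6, 7, 11, 16, 17, 18, 19}
A' = {2, 3, 4, 6, 7, 9, 10, 11, 13, 16, 17, 18, 19}, B' = {1, 3, 4, 6, 7, 8, 11, 14, 15, 16, 17, 18, 19}
Claimed RHS: A' ∪ B' = {1, 2, 3, 4, 6, 7, 8, 9, 10, 11, 13, 14, 15, 16, 17, 18, 19}
Identity is INVALID: LHS = {3, 4, 6, 7, 11, 16, 17, 18, 19} but the RHS claimed here equals {1, 2, 3, 4, 6, 7, 8, 9, 10, 11, 13, 14, 15, 16, 17, 18, 19}. The correct form is (A ∪ B)' = A' ∩ B'.

Identity is invalid: (A ∪ B)' = {3, 4, 6, 7, 11, 16, 17, 18, 19} but A' ∪ B' = {1, 2, 3, 4, 6, 7, 8, 9, 10, 11, 13, 14, 15, 16, 17, 18, 19}. The correct De Morgan law is (A ∪ B)' = A' ∩ B'.


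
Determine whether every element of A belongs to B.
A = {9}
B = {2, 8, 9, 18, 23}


A ⊆ B means every element of A is in B.
All elements of A are in B.
So A ⊆ B.

Yes, A ⊆ B


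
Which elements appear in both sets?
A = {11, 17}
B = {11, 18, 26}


A ∩ B = elements in both A and B
A = {11, 17}
B = {11, 18, 26}
A ∩ B = {11}

A ∩ B = {11}


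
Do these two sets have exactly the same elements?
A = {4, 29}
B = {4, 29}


Two sets are equal iff they have exactly the same elements.
A = {4, 29}
B = {4, 29}
Same elements → A = B

Yes, A = B


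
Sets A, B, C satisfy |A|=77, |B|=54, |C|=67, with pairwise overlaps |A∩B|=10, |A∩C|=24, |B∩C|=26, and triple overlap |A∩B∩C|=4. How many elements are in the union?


|A∪B∪C| = |A|+|B|+|C| - |A∩B|-|A∩C|-|B∩C| + |A∩B∩C|
= 77+54+67 - 10-24-26 + 4
= 198 - 60 + 4
= 142

|A ∪ B ∪ C| = 142


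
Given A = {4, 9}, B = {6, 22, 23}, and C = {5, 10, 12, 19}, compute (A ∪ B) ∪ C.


A ∪ B = {4, 6, 9, 22, 23}
(A ∪ B) ∪ C = {4, 5, 6, 9, 10, 12, 19, 22, 23}

A ∪ B ∪ C = {4, 5, 6, 9, 10, 12, 19, 22, 23}


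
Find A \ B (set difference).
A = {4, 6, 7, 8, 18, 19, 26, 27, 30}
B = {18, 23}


A \ B = elements in A but not in B
A = {4, 6, 7, 8, 18, 19, 26, 27, 30}
B = {18, 23}
Remove from A any elements in B
A \ B = {4, 6, 7, 8, 19, 26, 27, 30}

A \ B = {4, 6, 7, 8, 19, 26, 27, 30}


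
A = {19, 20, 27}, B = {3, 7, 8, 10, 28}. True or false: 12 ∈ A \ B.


A = {19, 20, 27}, B = {3, 7, 8, 10, 28}
A \ B = elements in A but not in B
A \ B = {19, 20, 27}
Checking if 12 ∈ A \ B
12 is not in A \ B → False

12 ∉ A \ B


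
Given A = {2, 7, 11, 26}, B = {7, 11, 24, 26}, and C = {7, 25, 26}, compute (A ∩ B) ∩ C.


A ∩ B = {7, 11, 26}
(A ∩ B) ∩ C = {7, 26}

A ∩ B ∩ C = {7, 26}


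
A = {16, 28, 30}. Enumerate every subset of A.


|A| = 3, so |P(A)| = 2^3 = 8
Enumerate subsets by cardinality (0 to 3):
∅, {16}, {28}, {30}, {16, 28}, {16, 30}, {28, 30}, {16, 28, 30}

P(A) has 8 subsets: ∅, {16}, {28}, {30}, {16, 28}, {16, 30}, {28, 30}, {16, 28, 30}


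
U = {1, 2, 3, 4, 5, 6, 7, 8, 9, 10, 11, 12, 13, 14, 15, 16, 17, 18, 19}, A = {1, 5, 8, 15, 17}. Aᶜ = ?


Aᶜ = U \ A = elements in U but not in A
U = {1, 2, 3, 4, 5, 6, 7, 8, 9, 10, 11, 12, 13, 14, 15, 16, 17, 18, 19}
A = {1, 5, 8, 15, 17}
Aᶜ = {2, 3, 4, 6, 7, 9, 10, 11, 12, 13, 14, 16, 18, 19}

Aᶜ = {2, 3, 4, 6, 7, 9, 10, 11, 12, 13, 14, 16, 18, 19}


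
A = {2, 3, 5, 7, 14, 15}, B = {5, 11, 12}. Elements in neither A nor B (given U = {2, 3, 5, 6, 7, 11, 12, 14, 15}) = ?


A = {2, 3, 5, 7, 14, 15}
B = {5, 11, 12}
Region: in neither A nor B (given U = {2, 3, 5, 6, 7, 11, 12, 14, 15})
Elements: {6}

Elements in neither A nor B (given U = {2, 3, 5, 6, 7, 11, 12, 14, 15}): {6}


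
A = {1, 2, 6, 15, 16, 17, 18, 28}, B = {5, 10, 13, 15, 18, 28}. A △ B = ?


A △ B = (A \ B) ∪ (B \ A) = elements in exactly one of A or B
A \ B = {1, 2, 6, 16, 17}
B \ A = {5, 10, 13}
A △ B = {1, 2, 5, 6, 10, 13, 16, 17}

A △ B = {1, 2, 5, 6, 10, 13, 16, 17}


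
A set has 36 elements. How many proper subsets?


Total subsets = 2^n = 2^36 = 68719476736
Proper subsets exclude the set itself: 2^n - 1
= 68719476736 - 1
= 68719476735

Number of proper subsets = 68719476735


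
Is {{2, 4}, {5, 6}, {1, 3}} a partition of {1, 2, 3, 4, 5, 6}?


A partition requires: (1) non-empty parts, (2) pairwise disjoint, (3) union = U
Parts: {2, 4}, {5, 6}, {1, 3}
Union of parts: {1, 2, 3, 4, 5, 6}
U = {1, 2, 3, 4, 5, 6}
All non-empty? True
Pairwise disjoint? True
Covers U? True

Yes, valid partition


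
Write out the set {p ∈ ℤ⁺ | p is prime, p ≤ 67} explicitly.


Checking each candidate:
Condition: primes ≤ 67
Result = {2, 3, 5, 7, 11, 13, 17, 19, 23, 29, 31, 37, 41, 43, 47, 53, 59, 61, 67}

{2, 3, 5, 7, 11, 13, 17, 19, 23, 29, 31, 37, 41, 43, 47, 53, 59, 61, 67}


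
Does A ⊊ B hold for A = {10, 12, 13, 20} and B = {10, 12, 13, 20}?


A ⊂ B requires: A ⊆ B AND A ≠ B.
A ⊆ B? Yes
A = B? Yes
A = B, so A is not a PROPER subset.

No, A is not a proper subset of B


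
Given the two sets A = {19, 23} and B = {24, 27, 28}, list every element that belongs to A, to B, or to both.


A ∪ B = all elements in A or B (or both)
A = {19, 23}
B = {24, 27, 28}
A ∪ B = {19, 23, 24, 27, 28}

A ∪ B = {19, 23, 24, 27, 28}


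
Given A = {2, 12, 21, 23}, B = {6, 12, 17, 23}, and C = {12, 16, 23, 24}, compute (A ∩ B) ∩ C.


A ∩ B = {12, 23}
(A ∩ B) ∩ C = {12, 23}

A ∩ B ∩ C = {12, 23}


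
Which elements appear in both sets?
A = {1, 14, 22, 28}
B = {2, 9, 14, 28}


A ∩ B = elements in both A and B
A = {1, 14, 22, 28}
B = {2, 9, 14, 28}
A ∩ B = {14, 28}

A ∩ B = {14, 28}


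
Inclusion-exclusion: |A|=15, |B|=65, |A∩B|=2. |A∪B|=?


|A ∪ B| = |A| + |B| - |A ∩ B|
= 15 + 65 - 2
= 78

|A ∪ B| = 78


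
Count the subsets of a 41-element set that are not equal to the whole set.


Total subsets = 2^n = 2^41 = 2199023255552
Proper subsets exclude the set itself: 2^n - 1
= 2199023255552 - 1
= 2199023255551

Number of proper subsets = 2199023255551


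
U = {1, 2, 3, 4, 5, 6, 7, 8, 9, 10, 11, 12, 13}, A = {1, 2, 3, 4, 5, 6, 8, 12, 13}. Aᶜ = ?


Aᶜ = U \ A = elements in U but not in A
U = {1, 2, 3, 4, 5, 6, 7, 8, 9, 10, 11, 12, 13}
A = {1, 2, 3, 4, 5, 6, 8, 12, 13}
Aᶜ = {7, 9, 10, 11}

Aᶜ = {7, 9, 10, 11}


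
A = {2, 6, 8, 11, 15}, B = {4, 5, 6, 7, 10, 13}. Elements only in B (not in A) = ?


A = {2, 6, 8, 11, 15}
B = {4, 5, 6, 7, 10, 13}
Region: only in B (not in A)
Elements: {4, 5, 7, 10, 13}

Elements only in B (not in A): {4, 5, 7, 10, 13}


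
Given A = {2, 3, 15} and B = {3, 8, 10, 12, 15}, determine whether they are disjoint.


Disjoint means A ∩ B = ∅.
A ∩ B = {3, 15}
A ∩ B ≠ ∅, so A and B are NOT disjoint.

No, A and B are not disjoint (A ∩ B = {3, 15})


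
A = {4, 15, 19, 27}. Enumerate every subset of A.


|A| = 4, so |P(A)| = 2^4 = 16
Enumerate subsets by cardinality (0 to 4):
∅, {4}, {15}, {19}, {27}, {4, 15}, {4, 19}, {4, 27}, {15, 19}, {15, 27}, {19, 27}, {4, 15, 19}, {4, 15, 27}, {4, 19, 27}, {15, 19, 27}, {4, 15, 19, 27}

P(A) has 16 subsets: ∅, {4}, {15}, {19}, {27}, {4, 15}, {4, 19}, {4, 27}, {15, 19}, {15, 27}, {19, 27}, {4, 15, 19}, {4, 15, 27}, {4, 19, 27}, {15, 19, 27}, {4, 15, 19, 27}


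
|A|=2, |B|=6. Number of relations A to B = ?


A relation from A to B is any subset of A × B.
|A × B| = 2 × 6 = 12
# relations = 2^|A × B| = 2^12 = 4096

Number of relations = 4096


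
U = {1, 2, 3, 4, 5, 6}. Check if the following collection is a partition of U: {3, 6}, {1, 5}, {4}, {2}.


A partition requires: (1) non-empty parts, (2) pairwise disjoint, (3) union = U
Parts: {3, 6}, {1, 5}, {4}, {2}
Union of parts: {1, 2, 3, 4, 5, 6}
U = {1, 2, 3, 4, 5, 6}
All non-empty? True
Pairwise disjoint? True
Covers U? True

Yes, valid partition


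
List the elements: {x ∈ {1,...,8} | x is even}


Checking each candidate:
Condition: even numbers in {1,...,8}
Result = {2, 4, 6, 8}

{2, 4, 6, 8}
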